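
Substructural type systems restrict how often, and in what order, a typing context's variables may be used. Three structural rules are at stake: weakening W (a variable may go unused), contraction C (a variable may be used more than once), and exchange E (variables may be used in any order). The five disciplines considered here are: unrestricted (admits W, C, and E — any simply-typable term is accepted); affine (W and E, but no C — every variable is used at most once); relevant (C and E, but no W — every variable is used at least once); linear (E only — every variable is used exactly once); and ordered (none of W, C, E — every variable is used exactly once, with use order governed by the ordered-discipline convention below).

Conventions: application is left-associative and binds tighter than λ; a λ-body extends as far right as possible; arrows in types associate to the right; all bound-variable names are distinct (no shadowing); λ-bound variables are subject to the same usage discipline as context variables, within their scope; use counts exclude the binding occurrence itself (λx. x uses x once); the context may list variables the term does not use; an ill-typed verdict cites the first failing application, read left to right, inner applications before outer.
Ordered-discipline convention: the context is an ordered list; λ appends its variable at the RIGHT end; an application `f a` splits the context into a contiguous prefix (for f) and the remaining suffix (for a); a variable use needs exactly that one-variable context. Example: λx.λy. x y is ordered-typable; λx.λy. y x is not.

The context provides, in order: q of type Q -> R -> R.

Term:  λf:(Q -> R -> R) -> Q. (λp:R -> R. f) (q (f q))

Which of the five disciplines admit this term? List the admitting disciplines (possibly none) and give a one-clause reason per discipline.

accepted by: unrestricted
variable uses: q: 2×; f (λ-bound): 2×; p (λ-bound): 0×
order of uses: f, q, f, q
typing: well-typed at ((Q -> R -> R) -> Q) -> (Q -> R -> R) -> Q
ordered: ✗ — q ×2, f ×2 used more than once (contraction); unused: p — weakening required
linear: ✗ — q ×2, f ×2 used more than once (contraction); unused: p — weakening required
affine: ✗ — q ×2, f ×2 used more than once (contraction)
relevant: ✗ — unused: p — weakening required
unrestricted: ✓ — type-checks (((Q -> R -> R) -> Q) -> (Q -> R -> R) -> Q) and nothing is barred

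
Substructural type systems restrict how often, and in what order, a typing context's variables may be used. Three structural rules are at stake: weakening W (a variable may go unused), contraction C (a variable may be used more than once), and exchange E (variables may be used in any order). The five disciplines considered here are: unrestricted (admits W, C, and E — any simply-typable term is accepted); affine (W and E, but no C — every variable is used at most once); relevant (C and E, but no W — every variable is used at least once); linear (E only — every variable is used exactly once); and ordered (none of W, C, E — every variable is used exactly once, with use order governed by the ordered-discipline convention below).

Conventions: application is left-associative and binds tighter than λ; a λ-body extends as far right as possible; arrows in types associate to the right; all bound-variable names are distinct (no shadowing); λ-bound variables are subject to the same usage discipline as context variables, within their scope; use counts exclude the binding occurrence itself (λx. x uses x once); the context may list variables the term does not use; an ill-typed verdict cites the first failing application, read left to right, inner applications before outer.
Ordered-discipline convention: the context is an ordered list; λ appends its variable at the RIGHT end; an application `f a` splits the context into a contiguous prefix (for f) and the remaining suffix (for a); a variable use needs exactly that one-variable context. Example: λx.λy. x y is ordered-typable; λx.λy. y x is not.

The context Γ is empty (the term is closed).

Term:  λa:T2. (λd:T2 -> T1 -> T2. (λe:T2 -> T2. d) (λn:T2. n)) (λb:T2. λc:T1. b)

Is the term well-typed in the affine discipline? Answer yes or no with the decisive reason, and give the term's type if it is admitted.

yes — no duplicate uses among a, d, e, n, b, c; term : T2 -> T2 -> T1 -> T2
usage: a [bound]: 0; d [bound]: 1; e [bound]: 0; n [bound]: 1; b [bound]: 1; c [bound]: 0
left-to-right use order: d, n, b
typing: well-typed at T2 -> T2 -> T1 -> T2
across the five disciplines: ordered ✗ · linear ✗ · affine ✓ · relevant ✗ · unrestricted ✓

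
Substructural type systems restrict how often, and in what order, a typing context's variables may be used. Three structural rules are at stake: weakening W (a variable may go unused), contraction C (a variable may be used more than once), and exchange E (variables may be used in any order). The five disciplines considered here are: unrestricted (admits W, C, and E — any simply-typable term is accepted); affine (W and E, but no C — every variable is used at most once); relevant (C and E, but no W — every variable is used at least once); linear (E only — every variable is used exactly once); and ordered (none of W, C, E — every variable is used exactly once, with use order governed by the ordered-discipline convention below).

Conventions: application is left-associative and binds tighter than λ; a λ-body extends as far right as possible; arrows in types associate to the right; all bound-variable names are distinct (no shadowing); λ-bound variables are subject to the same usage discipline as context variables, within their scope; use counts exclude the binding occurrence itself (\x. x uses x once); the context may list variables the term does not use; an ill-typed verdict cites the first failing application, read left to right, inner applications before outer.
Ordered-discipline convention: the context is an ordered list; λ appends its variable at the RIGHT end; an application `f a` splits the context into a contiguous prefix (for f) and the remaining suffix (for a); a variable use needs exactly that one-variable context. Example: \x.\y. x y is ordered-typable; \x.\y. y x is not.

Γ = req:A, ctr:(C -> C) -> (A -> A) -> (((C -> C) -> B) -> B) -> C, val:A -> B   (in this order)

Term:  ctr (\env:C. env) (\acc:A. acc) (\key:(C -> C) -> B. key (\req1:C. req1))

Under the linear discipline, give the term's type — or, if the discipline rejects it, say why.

not well-typed under linear — needs weakening: req, val unused
variable uses: req=0, ctr=1, val=0, env (bound)=1, acc (bound)=1, key (bound)=1, req1 (bound)=1
use order (left to right): ctr, env, acc, key, req1
typing: well-typed — term : C
all disciplines: ordered ✗; linear ✗; affine ✓; relevant ✗; unrestricted ✓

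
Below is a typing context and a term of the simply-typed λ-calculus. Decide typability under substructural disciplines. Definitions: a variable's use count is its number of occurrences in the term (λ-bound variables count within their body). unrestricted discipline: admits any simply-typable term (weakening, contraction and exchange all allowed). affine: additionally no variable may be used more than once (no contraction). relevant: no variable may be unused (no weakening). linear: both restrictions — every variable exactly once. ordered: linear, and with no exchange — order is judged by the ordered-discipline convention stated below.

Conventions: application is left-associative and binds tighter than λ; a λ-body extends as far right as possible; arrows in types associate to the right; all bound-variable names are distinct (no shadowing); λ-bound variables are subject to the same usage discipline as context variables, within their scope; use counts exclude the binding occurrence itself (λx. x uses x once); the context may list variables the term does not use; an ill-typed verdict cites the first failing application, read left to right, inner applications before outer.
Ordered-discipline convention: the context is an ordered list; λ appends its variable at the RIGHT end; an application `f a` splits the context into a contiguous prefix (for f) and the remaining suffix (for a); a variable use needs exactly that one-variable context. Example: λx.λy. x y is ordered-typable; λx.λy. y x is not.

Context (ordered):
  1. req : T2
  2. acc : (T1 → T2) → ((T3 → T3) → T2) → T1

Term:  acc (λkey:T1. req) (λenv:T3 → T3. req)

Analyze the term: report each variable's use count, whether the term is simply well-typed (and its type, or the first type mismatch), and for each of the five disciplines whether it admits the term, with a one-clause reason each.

variable uses: req ×2, acc ×1, key (bound) ×0, env (bound) ×0
order of uses: acc, req, req
typing: well-typed at T1
ordered: ✗, needs contraction — req ×2; key, env left unused
linear: ✗, needs contraction — req ×2; key, env left unused
affine: ✗, needs contraction — req ×2
relevant: ✗, key, env left unused
unrestricted: ✓, simply typable at T1; W, C, E all held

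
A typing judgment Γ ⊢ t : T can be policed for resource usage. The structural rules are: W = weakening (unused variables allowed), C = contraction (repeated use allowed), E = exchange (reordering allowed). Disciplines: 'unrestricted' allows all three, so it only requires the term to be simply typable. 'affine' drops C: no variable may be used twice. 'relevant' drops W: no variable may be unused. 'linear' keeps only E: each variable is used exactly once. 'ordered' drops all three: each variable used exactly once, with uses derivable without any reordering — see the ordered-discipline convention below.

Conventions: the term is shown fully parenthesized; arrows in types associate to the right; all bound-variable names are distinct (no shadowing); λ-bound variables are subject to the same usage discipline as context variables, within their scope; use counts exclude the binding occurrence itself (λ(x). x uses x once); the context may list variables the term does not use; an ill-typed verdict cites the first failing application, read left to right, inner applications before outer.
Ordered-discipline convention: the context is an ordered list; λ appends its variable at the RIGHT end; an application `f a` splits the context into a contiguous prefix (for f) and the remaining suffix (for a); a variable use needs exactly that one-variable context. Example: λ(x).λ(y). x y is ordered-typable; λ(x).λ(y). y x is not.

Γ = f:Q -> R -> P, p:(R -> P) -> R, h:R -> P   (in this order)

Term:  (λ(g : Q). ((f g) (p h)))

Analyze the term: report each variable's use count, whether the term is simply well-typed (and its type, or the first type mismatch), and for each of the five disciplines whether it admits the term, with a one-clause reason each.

usage: f=1, p=1, h=1, g (bound)=1
use order (left to right): f, g, p, h
typing: well-typed at Q -> P
ordered: ✗ — use order f, g, p, h needs exchange
linear: ✓ — each of f, p, h, g used exactly once
affine: ✓ — f, p, h, g: no repeats, contraction unneeded
relevant: ✓ — f, p, h, g: all used, weakening unneeded
unrestricted: ✓ — well-typed at Q -> P; no restrictions here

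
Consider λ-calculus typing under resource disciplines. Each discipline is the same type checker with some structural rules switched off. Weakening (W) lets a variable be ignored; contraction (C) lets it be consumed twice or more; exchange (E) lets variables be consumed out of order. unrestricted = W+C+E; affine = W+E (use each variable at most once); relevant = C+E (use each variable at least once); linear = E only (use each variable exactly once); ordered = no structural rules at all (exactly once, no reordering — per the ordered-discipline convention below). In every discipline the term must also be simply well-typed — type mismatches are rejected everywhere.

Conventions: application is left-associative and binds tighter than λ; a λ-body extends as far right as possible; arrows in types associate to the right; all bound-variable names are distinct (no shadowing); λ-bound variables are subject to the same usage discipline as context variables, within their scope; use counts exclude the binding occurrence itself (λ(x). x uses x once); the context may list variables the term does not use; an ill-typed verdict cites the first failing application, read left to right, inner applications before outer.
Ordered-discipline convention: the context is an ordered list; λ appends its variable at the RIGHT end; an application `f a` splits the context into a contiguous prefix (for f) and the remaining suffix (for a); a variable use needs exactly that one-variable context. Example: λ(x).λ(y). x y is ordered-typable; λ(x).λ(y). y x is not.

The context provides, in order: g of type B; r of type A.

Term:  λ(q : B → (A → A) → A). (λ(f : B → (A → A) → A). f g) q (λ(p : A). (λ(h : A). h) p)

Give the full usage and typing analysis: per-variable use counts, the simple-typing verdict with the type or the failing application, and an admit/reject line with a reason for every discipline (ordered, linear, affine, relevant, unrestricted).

usage: g=1; r=0; q (bound)=1; f (bound)=1; p (bound)=1; h (bound)=1
left-to-right use order: f, g, q, h, p
typing: the term checks, with type (B → (A → A) → A) → A
ordered: ✗ — r left unused
linear: ✗ — r left unused
affine: ✓ — no duplicate uses among g, r, q, f, p, h
relevant: ✗ — r left unused
unrestricted: ✓ — simply typable at (B → (A → A) → A) → A; W, C, E all held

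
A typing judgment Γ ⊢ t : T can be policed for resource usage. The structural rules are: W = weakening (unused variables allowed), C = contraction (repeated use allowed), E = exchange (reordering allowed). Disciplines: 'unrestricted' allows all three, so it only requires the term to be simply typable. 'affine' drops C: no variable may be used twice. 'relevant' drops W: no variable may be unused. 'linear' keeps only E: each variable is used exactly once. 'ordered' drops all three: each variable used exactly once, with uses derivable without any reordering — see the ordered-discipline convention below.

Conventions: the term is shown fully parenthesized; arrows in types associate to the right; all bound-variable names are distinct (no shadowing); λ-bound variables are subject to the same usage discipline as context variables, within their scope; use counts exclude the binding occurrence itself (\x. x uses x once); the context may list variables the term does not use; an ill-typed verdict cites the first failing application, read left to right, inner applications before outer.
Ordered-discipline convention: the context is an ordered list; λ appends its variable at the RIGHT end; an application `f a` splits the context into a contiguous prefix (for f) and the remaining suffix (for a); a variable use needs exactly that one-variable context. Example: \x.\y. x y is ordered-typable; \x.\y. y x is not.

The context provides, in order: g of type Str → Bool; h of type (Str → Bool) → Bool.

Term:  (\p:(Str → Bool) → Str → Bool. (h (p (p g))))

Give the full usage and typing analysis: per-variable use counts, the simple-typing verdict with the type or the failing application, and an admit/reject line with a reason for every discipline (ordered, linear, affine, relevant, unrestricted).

use counts: g ×1; h ×1; p (λ-bound) ×2
order of uses: h, p, p, g
typing: the term checks, with type ((Str → Bool) → Str → Bool) → Bool
ordered: ✗ — uses contraction: p ×2
linear: ✗ — uses contraction: p ×2
affine: ✗ — uses contraction: p ×2
relevant: ✓ — at least one use each (g, h, p)
unrestricted: ✓ — type-checks (((Str → Bool) → Str → Bool) → Bool) and nothing is barred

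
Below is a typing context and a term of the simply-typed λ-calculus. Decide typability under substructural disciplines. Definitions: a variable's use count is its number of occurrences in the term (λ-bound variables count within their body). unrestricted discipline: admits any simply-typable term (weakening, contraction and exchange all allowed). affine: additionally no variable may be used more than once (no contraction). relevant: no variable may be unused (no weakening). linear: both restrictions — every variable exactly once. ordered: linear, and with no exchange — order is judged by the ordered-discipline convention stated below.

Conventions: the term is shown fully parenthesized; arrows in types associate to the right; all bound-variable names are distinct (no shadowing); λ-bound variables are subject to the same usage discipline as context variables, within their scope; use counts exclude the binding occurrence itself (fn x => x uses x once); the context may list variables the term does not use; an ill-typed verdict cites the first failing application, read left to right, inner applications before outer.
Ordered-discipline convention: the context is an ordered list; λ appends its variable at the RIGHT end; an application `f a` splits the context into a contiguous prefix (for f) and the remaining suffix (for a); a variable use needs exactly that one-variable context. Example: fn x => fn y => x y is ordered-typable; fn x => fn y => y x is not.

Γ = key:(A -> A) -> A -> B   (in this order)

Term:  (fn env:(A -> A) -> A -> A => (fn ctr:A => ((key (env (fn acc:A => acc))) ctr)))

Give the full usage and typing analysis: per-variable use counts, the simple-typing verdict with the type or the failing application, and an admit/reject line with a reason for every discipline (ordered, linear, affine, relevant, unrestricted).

variable uses: key: 1, env (bound): 1, ctr (bound): 1, acc (bound): 1
left-to-right use order: key, env, acc, ctr
typing: the term checks, with type ((A -> A) -> A -> A) -> A -> B
ordered: ✓, single-use (key, env, ctr, acc), ordered derivation ok
linear: ✓, key, env, ctr, acc: one use apiece
affine: ✓, key, env, ctr, acc: no repeats, contraction unneeded
relevant: ✓, every one of key, env, ctr, acc appears
unrestricted: ✓, well-typed at ((A -> A) -> A -> A) -> A -> B; no restrictions here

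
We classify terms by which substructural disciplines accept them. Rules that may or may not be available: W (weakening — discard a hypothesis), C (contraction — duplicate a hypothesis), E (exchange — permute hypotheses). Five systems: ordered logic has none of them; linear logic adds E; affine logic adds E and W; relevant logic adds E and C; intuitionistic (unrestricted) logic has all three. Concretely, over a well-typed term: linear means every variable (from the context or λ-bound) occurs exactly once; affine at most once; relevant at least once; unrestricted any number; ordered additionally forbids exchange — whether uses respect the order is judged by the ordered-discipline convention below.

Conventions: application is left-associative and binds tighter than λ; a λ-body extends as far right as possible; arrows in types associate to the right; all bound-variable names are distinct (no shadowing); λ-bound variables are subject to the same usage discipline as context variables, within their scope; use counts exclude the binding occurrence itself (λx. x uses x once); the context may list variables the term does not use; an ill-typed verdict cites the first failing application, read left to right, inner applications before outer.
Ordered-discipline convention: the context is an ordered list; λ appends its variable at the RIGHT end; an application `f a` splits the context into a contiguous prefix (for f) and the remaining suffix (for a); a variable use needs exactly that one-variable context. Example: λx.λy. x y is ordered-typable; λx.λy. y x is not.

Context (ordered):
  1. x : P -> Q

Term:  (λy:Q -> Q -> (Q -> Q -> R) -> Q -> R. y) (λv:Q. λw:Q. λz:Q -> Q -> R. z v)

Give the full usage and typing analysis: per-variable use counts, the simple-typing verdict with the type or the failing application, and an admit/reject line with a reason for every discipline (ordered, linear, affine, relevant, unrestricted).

counts: x ×0; y (bound) ×1; v (bound) ×1; w (bound) ×0; z (bound) ×1
left-to-right use order: y, z, v
typing: well-typed at Q -> Q -> (Q -> Q -> R) -> Q -> R
ordered: ✗ — x, w never used (weakening)
linear: ✗ — x, w never used (weakening)
affine: ✓ — at most one use each (x, y, v, w, z)
relevant: ✗ — x, w never used (weakening)
unrestricted: ✓ — type-checks (Q -> Q -> (Q -> Q -> R) -> Q -> R) and nothing is barred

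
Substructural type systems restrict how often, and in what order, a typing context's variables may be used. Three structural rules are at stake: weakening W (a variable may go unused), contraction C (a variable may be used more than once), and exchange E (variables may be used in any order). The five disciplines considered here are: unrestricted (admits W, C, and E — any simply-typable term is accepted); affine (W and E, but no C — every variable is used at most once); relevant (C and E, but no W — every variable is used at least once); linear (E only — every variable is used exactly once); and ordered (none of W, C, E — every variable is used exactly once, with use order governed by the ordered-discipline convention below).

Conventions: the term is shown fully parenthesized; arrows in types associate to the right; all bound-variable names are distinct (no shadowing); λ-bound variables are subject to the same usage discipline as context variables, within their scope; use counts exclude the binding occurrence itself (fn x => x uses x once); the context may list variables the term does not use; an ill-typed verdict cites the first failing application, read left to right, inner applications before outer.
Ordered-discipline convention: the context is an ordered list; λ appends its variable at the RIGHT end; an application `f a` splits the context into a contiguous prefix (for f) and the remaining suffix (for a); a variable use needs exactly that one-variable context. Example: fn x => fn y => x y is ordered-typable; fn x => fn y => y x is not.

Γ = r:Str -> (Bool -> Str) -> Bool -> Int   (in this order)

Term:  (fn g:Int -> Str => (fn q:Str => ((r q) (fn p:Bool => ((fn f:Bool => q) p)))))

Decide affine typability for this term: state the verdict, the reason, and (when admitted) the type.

no — q ×2 used more than once (contraction)
counts: r: 1×; g (bound): 0×; q (bound): 2×; p (bound): 1×; f (bound): 0×
order of uses: r, q, q, p
typing: well-typed at (Int -> Str) -> Str -> Bool -> Int
across the five disciplines: ordered ✗, linear ✗, affine ✗, relevant ✗, unrestricted ✓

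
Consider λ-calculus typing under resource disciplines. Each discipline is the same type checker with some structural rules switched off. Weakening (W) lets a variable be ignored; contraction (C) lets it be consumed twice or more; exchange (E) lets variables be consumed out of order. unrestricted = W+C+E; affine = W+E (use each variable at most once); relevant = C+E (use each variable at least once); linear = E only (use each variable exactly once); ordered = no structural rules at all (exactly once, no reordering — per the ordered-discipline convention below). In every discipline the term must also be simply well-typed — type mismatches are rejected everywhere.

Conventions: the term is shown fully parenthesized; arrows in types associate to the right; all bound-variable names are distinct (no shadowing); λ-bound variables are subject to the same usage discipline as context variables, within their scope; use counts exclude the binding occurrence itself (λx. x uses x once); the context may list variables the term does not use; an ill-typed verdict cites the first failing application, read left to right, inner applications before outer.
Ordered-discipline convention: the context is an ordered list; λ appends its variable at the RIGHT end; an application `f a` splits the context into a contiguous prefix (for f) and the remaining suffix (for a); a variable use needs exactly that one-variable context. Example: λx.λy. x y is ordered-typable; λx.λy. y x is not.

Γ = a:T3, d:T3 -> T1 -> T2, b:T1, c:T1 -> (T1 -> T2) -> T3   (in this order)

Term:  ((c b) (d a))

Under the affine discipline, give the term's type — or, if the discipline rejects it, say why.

term : T3
variable uses: a: 1×, d: 1×, b: 1×, c: 1×
use order (left to right): c, b, d, a
typing: ✓ — T3
summary: ordered ✗ · linear ✓ · affine ✓ · relevant ✓ · unrestricted ✓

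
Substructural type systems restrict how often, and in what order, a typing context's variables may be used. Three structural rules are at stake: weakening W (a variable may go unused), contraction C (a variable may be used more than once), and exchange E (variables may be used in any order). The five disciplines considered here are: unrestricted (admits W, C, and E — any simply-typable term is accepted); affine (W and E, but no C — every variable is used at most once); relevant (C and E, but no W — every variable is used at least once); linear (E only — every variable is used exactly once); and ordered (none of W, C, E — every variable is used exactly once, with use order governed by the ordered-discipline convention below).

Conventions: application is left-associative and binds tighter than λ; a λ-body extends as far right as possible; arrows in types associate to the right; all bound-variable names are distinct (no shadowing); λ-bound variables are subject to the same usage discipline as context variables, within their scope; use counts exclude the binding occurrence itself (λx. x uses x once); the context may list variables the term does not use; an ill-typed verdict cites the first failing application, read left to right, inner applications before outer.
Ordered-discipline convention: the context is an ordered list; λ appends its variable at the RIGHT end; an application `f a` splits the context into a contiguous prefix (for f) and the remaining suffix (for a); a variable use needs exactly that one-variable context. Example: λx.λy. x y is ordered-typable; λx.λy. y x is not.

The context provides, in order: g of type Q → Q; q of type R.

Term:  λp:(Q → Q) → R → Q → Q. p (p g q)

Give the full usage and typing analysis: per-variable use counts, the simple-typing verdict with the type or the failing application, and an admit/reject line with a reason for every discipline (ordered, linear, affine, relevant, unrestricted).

use counts: g ×1; q ×1; p (λ-bound) ×2
order of uses: p, p, g, q
typing: well-typed at ((Q → Q) → R → Q → Q) → R → Q → Q
ordered: ✗ — uses contraction: p ×2
linear: ✗ — uses contraction: p ×2
affine: ✗ — uses contraction: p ×2
relevant: ✓ — none of g, q, p goes unused
unrestricted: ✓ — simply typable at ((Q → Q) → R → Q → Q) → R → Q → Q; W, C, E all held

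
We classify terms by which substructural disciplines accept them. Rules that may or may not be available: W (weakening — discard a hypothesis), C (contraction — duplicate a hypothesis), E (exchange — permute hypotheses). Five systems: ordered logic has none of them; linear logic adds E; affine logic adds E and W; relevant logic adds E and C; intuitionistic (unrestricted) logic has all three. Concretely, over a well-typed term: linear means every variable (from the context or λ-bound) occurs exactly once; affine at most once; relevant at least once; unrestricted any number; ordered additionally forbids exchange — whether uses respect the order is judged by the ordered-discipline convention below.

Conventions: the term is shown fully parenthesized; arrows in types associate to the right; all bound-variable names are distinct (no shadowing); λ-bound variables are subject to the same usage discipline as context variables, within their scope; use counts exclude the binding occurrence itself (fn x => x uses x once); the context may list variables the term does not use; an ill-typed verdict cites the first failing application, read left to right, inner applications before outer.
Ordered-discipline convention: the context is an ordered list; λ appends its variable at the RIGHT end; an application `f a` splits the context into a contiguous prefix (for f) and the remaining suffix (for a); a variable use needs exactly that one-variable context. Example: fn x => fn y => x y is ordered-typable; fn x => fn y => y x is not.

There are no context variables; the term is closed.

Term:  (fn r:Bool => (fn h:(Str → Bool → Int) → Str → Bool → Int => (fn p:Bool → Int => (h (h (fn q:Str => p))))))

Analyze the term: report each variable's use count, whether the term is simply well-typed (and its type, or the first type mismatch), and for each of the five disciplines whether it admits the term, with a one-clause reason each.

variable uses: r [bound]=0, h [bound]=2, p [bound]=1, q [bound]=0
uses in reading order: h, h, p
typing: well-typed at Bool → ((Str → Bool → Int) → Str → Bool → Int) → (Bool → Int) → Str → Bool → Int
ordered: ✗ — h ×2 used more than once (contraction); r, q left unused
linear: ✗ — h ×2 used more than once (contraction); r, q left unused
affine: ✗ — h ×2 used more than once (contraction)
relevant: ✗ — r, q left unused
unrestricted: ✓ — simply typable at Bool → ((Str → Bool → Int) → Str → Bool → Int) → (Bool → Int) → Str → Bool → Int; W, C, E all held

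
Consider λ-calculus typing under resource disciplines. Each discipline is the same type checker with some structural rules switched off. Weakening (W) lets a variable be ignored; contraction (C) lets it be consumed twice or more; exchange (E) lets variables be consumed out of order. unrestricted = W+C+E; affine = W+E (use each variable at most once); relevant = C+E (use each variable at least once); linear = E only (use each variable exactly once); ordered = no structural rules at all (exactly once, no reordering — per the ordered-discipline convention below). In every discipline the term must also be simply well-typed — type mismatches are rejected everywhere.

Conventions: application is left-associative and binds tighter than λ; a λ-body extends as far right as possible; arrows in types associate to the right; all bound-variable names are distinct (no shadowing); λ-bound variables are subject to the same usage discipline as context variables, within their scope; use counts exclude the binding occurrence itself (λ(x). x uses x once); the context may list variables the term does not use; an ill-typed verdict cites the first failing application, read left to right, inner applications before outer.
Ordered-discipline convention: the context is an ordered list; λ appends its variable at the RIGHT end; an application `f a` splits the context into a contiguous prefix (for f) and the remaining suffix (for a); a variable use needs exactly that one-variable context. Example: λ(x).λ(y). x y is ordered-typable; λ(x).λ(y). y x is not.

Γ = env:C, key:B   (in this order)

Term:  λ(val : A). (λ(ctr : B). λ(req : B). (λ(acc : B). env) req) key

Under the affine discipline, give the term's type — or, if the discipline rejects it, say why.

term : A → B → C
variable uses: env ×1, key ×1, val (λ-bound) ×0, ctr (λ-bound) ×0, req (λ-bound) ×1, acc (λ-bound) ×0
uses in reading order: env, req, key
typing: well-typed — term : A → B → C
all disciplines: ordered ✗ · linear ✗ · affine ✓ · relevant ✗ · unrestricted ✓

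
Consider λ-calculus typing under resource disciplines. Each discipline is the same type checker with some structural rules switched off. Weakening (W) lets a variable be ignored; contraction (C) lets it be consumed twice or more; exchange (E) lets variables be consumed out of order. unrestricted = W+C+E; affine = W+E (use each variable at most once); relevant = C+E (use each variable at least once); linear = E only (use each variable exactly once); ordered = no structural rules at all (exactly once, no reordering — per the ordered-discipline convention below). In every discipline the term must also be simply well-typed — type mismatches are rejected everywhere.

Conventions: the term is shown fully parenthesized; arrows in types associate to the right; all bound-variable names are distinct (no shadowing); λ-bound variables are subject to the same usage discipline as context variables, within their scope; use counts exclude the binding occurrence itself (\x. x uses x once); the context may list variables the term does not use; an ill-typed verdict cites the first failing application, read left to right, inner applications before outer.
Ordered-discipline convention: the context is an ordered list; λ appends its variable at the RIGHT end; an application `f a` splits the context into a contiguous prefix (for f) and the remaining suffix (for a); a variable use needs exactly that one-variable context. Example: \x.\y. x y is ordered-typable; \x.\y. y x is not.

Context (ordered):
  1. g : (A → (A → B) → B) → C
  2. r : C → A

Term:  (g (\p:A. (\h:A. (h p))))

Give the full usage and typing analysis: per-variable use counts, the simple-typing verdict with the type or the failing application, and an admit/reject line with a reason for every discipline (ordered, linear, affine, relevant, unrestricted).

variable uses: g ×1, r ×0, p (λ-bound) ×1, h (λ-bound) ×1
left-to-right use order: g, h, p
typing: ill-typed: non-arrow in function slot: A
ordered: ✗ — a type mismatch blocks all five
linear: ✗ — the type mismatch rejects it
affine: ✗ — not simply typable
relevant: ✗ — fails simple typing
unrestricted: ✗ — a type mismatch blocks all five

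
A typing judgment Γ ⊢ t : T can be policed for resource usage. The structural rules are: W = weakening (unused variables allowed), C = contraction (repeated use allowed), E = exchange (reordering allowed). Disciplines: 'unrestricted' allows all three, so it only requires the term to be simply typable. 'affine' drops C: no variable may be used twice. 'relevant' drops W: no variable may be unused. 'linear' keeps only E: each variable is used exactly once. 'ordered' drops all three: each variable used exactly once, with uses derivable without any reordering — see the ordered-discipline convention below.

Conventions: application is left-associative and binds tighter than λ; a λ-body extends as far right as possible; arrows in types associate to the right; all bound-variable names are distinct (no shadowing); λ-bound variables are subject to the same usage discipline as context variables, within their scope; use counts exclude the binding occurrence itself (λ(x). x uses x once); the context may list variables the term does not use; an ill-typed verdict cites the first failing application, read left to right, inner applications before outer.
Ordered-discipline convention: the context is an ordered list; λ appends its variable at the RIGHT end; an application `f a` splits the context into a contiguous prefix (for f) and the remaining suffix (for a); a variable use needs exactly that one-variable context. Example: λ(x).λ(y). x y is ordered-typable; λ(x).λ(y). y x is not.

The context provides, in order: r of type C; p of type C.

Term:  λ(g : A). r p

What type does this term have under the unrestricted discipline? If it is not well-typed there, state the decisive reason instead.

not well-typed under unrestricted — fails simple typing
counts: r ×1, p ×1, g (λ-bound) ×0
order of uses: r, p
typing: ill-typed: applying a non-function (C)
summary: ordered ✗, linear ✗, affine ✗, relevant ✗, unrestricted ✗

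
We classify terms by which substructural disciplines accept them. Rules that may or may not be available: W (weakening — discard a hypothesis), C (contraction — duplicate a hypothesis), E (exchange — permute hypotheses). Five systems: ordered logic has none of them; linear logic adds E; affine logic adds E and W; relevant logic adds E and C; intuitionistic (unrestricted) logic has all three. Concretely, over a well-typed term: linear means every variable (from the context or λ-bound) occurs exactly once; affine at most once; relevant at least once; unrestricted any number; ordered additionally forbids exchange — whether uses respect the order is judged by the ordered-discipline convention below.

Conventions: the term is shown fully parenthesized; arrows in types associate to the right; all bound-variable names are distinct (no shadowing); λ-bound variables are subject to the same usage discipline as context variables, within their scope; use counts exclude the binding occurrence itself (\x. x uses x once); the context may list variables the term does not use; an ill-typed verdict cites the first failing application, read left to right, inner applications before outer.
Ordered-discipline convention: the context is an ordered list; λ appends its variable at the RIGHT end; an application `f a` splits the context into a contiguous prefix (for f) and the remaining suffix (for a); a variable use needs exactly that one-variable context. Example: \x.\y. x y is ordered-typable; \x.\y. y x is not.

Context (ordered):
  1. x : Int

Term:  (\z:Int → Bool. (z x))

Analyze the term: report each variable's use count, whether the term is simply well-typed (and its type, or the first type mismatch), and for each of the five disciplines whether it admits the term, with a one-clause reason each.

usage: x: 1×, z [bound]: 1×
order of uses: z, x
typing: well-typed — term : (Int → Bool) → Bool
ordered ✗ (no contiguous prefix/suffix split fits z, x)
linear ✓ (single use per variable (x, z))
affine ✓ (no duplicate uses among x, z)
relevant ✓ (at least one use each (x, z))
unrestricted ✓ (typability at (Int → Bool) → Bool is all that's needed)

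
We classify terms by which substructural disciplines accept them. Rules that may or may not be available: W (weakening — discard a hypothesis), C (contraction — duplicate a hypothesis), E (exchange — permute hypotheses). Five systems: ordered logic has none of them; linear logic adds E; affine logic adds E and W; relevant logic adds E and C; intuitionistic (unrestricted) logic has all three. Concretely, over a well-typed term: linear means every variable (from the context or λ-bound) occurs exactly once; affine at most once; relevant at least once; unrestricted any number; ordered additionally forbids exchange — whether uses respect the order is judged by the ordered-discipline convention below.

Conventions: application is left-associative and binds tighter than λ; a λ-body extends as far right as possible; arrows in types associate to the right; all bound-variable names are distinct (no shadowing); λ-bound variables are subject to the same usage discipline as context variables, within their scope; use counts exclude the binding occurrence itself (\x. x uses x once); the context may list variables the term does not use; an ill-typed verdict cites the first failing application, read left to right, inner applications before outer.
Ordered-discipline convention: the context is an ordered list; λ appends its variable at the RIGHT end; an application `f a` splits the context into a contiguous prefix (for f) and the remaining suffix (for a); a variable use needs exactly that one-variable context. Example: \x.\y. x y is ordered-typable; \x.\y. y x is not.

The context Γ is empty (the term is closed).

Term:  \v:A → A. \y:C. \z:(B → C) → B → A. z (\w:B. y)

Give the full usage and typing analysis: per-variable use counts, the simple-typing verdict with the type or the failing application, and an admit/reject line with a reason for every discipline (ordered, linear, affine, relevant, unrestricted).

use counts: v (bound)=0, y (bound)=1, z (bound)=1, w (bound)=0
uses in reading order: z, y
typing: well-typed at (A → A) → C → ((B → C) → B → A) → B → A
ordered: ✗ — v, w left unused
linear: ✗ — v, w left unused
affine: ✓ — at most one use each (v, y, z, w)
relevant: ✗ — v, w left unused
unrestricted: ✓ — type-checks ((A → A) → C → ((B → C) → B → A) → B → A) and nothing is barred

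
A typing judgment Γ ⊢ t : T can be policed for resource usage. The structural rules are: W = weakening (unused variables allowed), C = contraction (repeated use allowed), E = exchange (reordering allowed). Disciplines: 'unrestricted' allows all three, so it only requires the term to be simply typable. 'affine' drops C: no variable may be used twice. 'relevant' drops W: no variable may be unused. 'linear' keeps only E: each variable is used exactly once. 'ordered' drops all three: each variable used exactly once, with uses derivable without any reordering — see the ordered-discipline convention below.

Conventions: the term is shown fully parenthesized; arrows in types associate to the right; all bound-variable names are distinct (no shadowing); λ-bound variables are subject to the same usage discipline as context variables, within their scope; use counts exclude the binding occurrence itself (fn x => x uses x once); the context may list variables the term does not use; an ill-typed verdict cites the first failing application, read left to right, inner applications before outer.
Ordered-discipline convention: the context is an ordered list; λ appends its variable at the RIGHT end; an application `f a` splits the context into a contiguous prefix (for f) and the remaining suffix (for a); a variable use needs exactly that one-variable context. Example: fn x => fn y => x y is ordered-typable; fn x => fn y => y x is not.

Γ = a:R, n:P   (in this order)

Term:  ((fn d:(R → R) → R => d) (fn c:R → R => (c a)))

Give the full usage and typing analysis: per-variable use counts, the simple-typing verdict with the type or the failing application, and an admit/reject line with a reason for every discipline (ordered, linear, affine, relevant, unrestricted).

counts: a: 1; n: 0; d (λ-bound): 1; c (λ-bound): 1
order of uses: d, c, a
typing: the term checks, with type (R → R) → R
ordered ✗ (n never used (weakening))
linear ✗ (n never used (weakening))
affine ✓ (at most one use each (a, n, d, c))
relevant ✗ (n never used (weakening))
unrestricted ✓ (well-typed at (R → R) → R; no restrictions here)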